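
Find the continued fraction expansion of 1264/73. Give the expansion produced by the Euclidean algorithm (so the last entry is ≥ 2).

1264 = 17×73 + 23
73 = 3×23 + 4
23 = 5×4 + 3
4 = 1×3 + 1
3 = 3×1 + 0  (stop)
So 1264/73 = [17; 3, 5, 1, 3].

[17; 3, 5, 1, 3]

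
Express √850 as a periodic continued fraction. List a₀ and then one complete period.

a₀ = ⌊√850⌋ = 29.
With m₀=0, d₀=1 and mₖ₊₁ = dₖaₖ − mₖ, dₖ₊₁ = (n − mₖ₊₁²)/dₖ, aₖ₊₁ = ⌊(a₀+mₖ₊₁)/dₖ₊₁⌋:
  k=1: m=29, d=9, a=6
  k=2: m=25, d=25, a=2
  k=3: m=25, d=9, a=6
  k=4: m=29, d=1, a=58
d=1 and a=2a₀=58 at k=4, so the next step gives (m, d) = (29, 9) again — its k=1 value — and the period has length 4.

[29; 6, 2, 6, 58]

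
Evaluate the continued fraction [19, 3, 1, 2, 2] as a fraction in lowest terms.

Using pₖ = aₖpₖ₋₁ + pₖ₋₂ and qₖ = aₖqₖ₋₁ + qₖ₋₂:
  k=0: a=19, p=19, q=1
  k=1: a=3, p=58, q=3
  k=2: a=1, p=77, q=4
  k=3: a=2, p=212, q=11
  k=4: a=2, p=501, q=26

501/26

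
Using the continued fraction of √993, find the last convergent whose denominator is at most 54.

1355/43

√993 = [31; 1, 1, 20, 1, 1, 62, …] (period length 6).
Convergents:
  p_0/q_0 = 31/1
  p_1/q_1 = 32/1
  p_2/q_2 = 63/2
  p_3/q_3 = 1292/41
  p_4/q_4 = 1355/43
  p_5/q_5 = 2647/84
q_4 = 43 ≤ 54 < 84 = q_5, so the answer is 1355/43.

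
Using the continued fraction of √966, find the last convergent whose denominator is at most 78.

1927/62

√966 = [31; 12, 2, 2, 2, 12, 62, …] (period length 6).
Convergents:
  p_0/q_0 = 31/1
  p_1/q_1 = 373/12
  p_2/q_2 = 777/25
  p_3/q_3 = 1927/62
  p_4/q_4 = 4631/149
q_3 = 62 ≤ 78 < 149 = q_4, so the answer is 1927/62.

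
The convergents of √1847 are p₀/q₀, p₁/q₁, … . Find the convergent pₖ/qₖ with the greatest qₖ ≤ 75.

√1847 = [42; 1, 41, 1, 84, …] (period length 4).
Convergents:
  p_0/q_0 = 42/1
  p_1/q_1 = 43/1
  p_2/q_2 = 1805/42
  p_3/q_3 = 1848/43
  p_4/q_4 = 157037/3654
q_3 = 43 ≤ 75 < 3654 = q_4, so the answer is 1848/43.

1848/43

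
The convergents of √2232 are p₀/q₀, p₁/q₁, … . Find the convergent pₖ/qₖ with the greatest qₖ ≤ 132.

√2232 = [47; 4, 10, 4, 94, …] (period length 4).
Convergents:
  p_0/q_0 = 47/1
  p_1/q_1 = 189/4
  p_2/q_2 = 1937/41
  p_3/q_3 = 7937/168
q_2 = 41 ≤ 132 < 168 = q_3, so the answer is 1937/41.

1937/41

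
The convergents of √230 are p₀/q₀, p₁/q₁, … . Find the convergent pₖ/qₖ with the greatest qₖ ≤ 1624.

√230 = [15; 6, 30, …] (period length 2).
Convergents:
  p_0/q_0 = 15/1
  p_1/q_1 = 91/6
  p_2/q_2 = 2745/181
  p_3/q_3 = 16561/1092
  p_4/q_4 = 499575/32941
q_3 = 1092 ≤ 1624 < 32941 = q_4, so the answer is 16561/1092.

16561/1092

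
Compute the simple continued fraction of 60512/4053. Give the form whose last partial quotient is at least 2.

[14; 1, 13, 3, 9, 10]

60512 = 14·4053 + 3770
4053 = 1·3770 + 283
3770 = 13·283 + 91
283 = 3·91 + 10
91 = 9·10 + 1
10 = 10·1 + 0  (stop)
So 60512/4053 = [14; 1, 13, 3, 9, 10].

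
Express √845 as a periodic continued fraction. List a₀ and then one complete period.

[29; 14, 1, 1, 14, 58]

a₀ = ⌊√845⌋ = 29.
With m₀=0, d₀=1 and mₖ₊₁ = dₖaₖ − mₖ, dₖ₊₁ = (n − mₖ₊₁²)/dₖ, aₖ₊₁ = ⌊(a₀+mₖ₊₁)/dₖ₊₁⌋:
  k=1: m=29, d=4, a=14
  k=2: m=27, d=29, a=1
  k=3: m=2, d=29, a=1
  k=4: m=27, d=4, a=14
  k=5: m=29, d=1, a=58
d=1 and a=2a₀=58 at k=5, so the next step gives (m, d) = (29, 4) again — its k=1 value — and the period has length 5.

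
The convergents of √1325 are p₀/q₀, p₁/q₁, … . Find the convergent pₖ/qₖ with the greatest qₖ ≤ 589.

13177/362

√1325 = [36; 2, 2, 72, …] (period length 3).
Convergents:
  p_0/q_0 = 36/1
  p_1/q_1 = 73/2
  p_2/q_2 = 182/5
  p_3/q_3 = 13177/362
  p_4/q_4 = 26536/729
q_3 = 362 ≤ 589 < 729 = q_4, so the answer is 13177/362.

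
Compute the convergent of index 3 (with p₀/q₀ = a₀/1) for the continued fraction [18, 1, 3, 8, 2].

619/33

Using pₖ = aₖpₖ₋₁ + pₖ₋₂, qₖ = aₖqₖ₋₁ + qₖ₋₂ (with p₋₁=1, p₋₂=0, q₋₁=0, q₋₂=1):
  k=0: a=18, p=18, q=1
  k=1: a=1, p=19, q=1
  k=2: a=3, p=75, q=4
  k=3: a=8, p=619, q=33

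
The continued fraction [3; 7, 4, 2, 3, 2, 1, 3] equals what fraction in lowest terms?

Using pₖ = aₖpₖ₋₁ + pₖ₋₂ and qₖ = aₖqₖ₋₁ + qₖ₋₂:
  k=0: a=3, p=3, q=1
  k=1: a=7, p=22, q=7
  k=2: a=4, p=91, q=29
  k=3: a=2, p=204, q=65
  k=4: a=3, p=703, q=224
  k=5: a=2, p=1610, q=513
  k=6: a=1, p=2313, q=737
  k=7: a=3, p=8549, q=2724

8549/2724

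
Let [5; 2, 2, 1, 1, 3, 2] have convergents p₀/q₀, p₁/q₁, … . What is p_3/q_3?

Using pₖ = aₖpₖ₋₁ + pₖ₋₂, qₖ = aₖqₖ₋₁ + qₖ₋₂ (with p₋₁=1, p₋₂=0, q₋₁=0, q₋₂=1):
  k=0: a=5, p=5, q=1
  k=1: a=2, p=11, q=2
  k=2: a=2, p=27, q=5
  k=3: a=1, p=38, q=7

38/7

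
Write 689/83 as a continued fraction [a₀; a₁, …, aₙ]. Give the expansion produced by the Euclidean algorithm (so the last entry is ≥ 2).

[8; 3, 3, 8]

689 = 8*83 + 25
83 = 3*25 + 8
25 = 3*8 + 1
8 = 8*1 + 0  (stop)
So 689/83 = [8; 3, 3, 8].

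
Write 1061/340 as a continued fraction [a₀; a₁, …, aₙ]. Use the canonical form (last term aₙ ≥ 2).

[3; 8, 3, 2, 2, 2]

1061 = 3×340 + 41
340 = 8×41 + 12
41 = 3×12 + 5
12 = 2×5 + 2
5 = 2×2 + 1
2 = 2×1 + 0  (stop)
So 1061/340 = [3; 8, 3, 2, 2, 2].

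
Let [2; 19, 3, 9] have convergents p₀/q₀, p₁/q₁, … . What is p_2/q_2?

119/58

Using pₖ = aₖpₖ₋₁ + pₖ₋₂, qₖ = aₖqₖ₋₁ + qₖ₋₂ (with p₋₁=1, p₋₂=0, q₋₁=0, q₋₂=1):
  k=0: a=2, p=2, q=1
  k=1: a=19, p=39, q=19
  k=2: a=3, p=119, q=58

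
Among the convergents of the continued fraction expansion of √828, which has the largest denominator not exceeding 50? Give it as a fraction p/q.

√828 = [28; 1, 3, 2, 3, 1, 56, …] (period length 6).
Convergents:
  p_0/q_0 = 28/1
  p_1/q_1 = 29/1
  p_2/q_2 = 115/4
  p_3/q_3 = 259/9
  p_4/q_4 = 892/31
  p_5/q_5 = 1151/40
  p_6/q_6 = 65348/2271
q_5 = 40 ≤ 50 < 2271 = q_6, so the answer is 1151/40.

1151/40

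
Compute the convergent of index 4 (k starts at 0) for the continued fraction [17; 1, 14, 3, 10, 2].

8519/475

Using pₖ = aₖpₖ₋₁ + pₖ₋₂, qₖ = aₖqₖ₋₁ + qₖ₋₂ (with p₋₁=1, p₋₂=0, q₋₁=0, q₋₂=1):
  k=0: a=17, p=17, q=1
  k=1: a=1, p=18, q=1
  k=2: a=14, p=269, q=15
  k=3: a=3, p=825, q=46
  k=4: a=10, p=8519, q=475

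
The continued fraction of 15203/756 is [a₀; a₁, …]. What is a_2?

9

15203 = 20·756 + 83   →  a_0 = 20
756 = 9·83 + 9   →  a_1 = 9
83 = 9·9 + 2   →  a_2 = 9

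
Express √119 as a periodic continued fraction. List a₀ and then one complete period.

[10; 1, 9, 1, 20]

a₀ = ⌊√119⌋ = 10.
With m₀=0, d₀=1 and mₖ₊₁ = dₖaₖ − mₖ, dₖ₊₁ = (n − mₖ₊₁²)/dₖ, aₖ₊₁ = ⌊(a₀+mₖ₊₁)/dₖ₊₁⌋:
  k=1: m=10, d=19, a=1
  k=2: m=9, d=2, a=9
  k=3: m=9, d=19, a=1
  k=4: m=10, d=1, a=20
d=1 and a=2a₀=20 at k=4, so the next step gives (m, d) = (10, 19) again — its k=1 value — and the period has length 4.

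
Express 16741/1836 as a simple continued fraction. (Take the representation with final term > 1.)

16741 = 9×1836 + 217
1836 = 8×217 + 100
217 = 2×100 + 17
100 = 5×17 + 15
17 = 1×15 + 2
15 = 7×2 + 1
2 = 2×1 + 0  (stop)
So 16741/1836 = [9; 8, 2, 5, 1, 7, 2].

[9; 8, 2, 5, 1, 7, 2]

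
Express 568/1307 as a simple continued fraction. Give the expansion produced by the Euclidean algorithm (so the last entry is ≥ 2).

[0; 2, 3, 3, 9, 6]

568 = 0×1307 + 568
1307 = 2×568 + 171
568 = 3×171 + 55
171 = 3×55 + 6
55 = 9×6 + 1
6 = 6×1 + 0  (stop)
So 568/1307 = [0; 2, 3, 3, 9, 6].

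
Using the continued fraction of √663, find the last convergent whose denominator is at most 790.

√663 = [25; 1, 2, 1, 50, …] (period length 4).
Convergents:
  p_0/q_0 = 25/1
  p_1/q_1 = 26/1
  p_2/q_2 = 77/3
  p_3/q_3 = 103/4
  p_4/q_4 = 5227/203
  p_5/q_5 = 5330/207
  p_6/q_6 = 15887/617
  p_7/q_7 = 21217/824
q_6 = 617 ≤ 790 < 824 = q_7, so the answer is 15887/617.

15887/617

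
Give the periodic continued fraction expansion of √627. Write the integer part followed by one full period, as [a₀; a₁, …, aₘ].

[25; 25, 50]

a₀ = ⌊√627⌋ = 25.
With m₀=0, d₀=1 and mₖ₊₁ = dₖaₖ − mₖ, dₖ₊₁ = (n − mₖ₊₁²)/dₖ, aₖ₊₁ = ⌊(a₀+mₖ₊₁)/dₖ₊₁⌋:
  k=1: m=25, d=2, a=25
  k=2: m=25, d=1, a=50
d=1 and a=2a₀=50 at k=2, so the next step gives (m, d) = (25, 2) again — its k=1 value — and the period has length 2.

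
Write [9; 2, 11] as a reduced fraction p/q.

218/23

Using pₖ = aₖpₖ₋₁ + pₖ₋₂ and qₖ = aₖqₖ₋₁ + qₖ₋₂:
  k=0: a=9, p=9, q=1
  k=1: a=2, p=19, q=2
  k=2: a=11, p=218, q=23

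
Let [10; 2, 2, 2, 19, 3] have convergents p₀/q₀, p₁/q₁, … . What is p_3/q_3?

125/12

Using pₖ = aₖpₖ₋₁ + pₖ₋₂, qₖ = aₖqₖ₋₁ + qₖ₋₂ (with p₋₁=1, p₋₂=0, q₋₁=0, q₋₂=1):
  k=0: a=10, p=10, q=1
  k=1: a=2, p=21, q=2
  k=2: a=2, p=52, q=5
  k=3: a=2, p=125, q=12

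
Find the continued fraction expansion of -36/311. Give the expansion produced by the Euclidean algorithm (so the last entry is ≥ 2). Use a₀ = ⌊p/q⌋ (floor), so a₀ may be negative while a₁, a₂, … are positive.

-36 = -1*311 + 275
311 = 1*275 + 36
275 = 7*36 + 23
36 = 1*23 + 13
23 = 1*13 + 10
13 = 1*10 + 3
10 = 3*3 + 1
3 = 3*1 + 0  (stop)
So -36/311 = [-1; 1, 7, 1, 1, 1, 3, 3].

[-1; 1, 7, 1, 1, 1, 3, 3]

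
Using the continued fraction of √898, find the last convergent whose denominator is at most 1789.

53011/1769

√898 = [29; 1, 28, 1, 58, …] (period length 4).
Convergents:
  p_0/q_0 = 29/1
  p_1/q_1 = 30/1
  p_2/q_2 = 869/29
  p_3/q_3 = 899/30
  p_4/q_4 = 53011/1769
  p_5/q_5 = 53910/1799
q_4 = 1769 ≤ 1789 < 1799 = q_5, so the answer is 53011/1769.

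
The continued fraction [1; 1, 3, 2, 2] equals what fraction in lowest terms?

Using pₖ = aₖpₖ₋₁ + pₖ₋₂ and qₖ = aₖqₖ₋₁ + qₖ₋₂:
  k=0: a=1, p=1, q=1
  k=1: a=1, p=2, q=1
  k=2: a=3, p=7, q=4
  k=3: a=2, p=16, q=9
  k=4: a=2, p=39, q=22

39/22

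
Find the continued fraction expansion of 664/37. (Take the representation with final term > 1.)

664 = 17·37 + 35
37 = 1·35 + 2
35 = 17·2 + 1
2 = 2·1 + 0  (stop)
So 664/37 = [17; 1, 17, 2].

[17; 1, 17, 2]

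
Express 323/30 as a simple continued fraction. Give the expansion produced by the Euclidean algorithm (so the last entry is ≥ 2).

323 = 10*30 + 23
30 = 1*23 + 7
23 = 3*7 + 2
7 = 3*2 + 1
2 = 2*1 + 0  (stop)
So 323/30 = [10; 1, 3, 3, 2].

[10; 1, 3, 3, 2]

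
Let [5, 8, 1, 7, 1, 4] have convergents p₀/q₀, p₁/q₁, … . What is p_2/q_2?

46/9

Using pₖ = aₖpₖ₋₁ + pₖ₋₂, qₖ = aₖqₖ₋₁ + qₖ₋₂ (with p₋₁=1, p₋₂=0, q₋₁=0, q₋₂=1):
  k=0: a=5, p=5, q=1
  k=1: a=8, p=41, q=8
  k=2: a=1, p=46, q=9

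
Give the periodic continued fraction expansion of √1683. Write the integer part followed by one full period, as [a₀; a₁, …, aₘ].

a₀ = ⌊√1683⌋ = 41.
With m₀=0, d₀=1 and mₖ₊₁ = dₖaₖ − mₖ, dₖ₊₁ = (n − mₖ₊₁²)/dₖ, aₖ₊₁ = ⌊(a₀+mₖ₊₁)/dₖ₊₁⌋:
  k=1: m=41, d=2, a=41
  k=2: m=41, d=1, a=82
d=1 and a=2a₀=82 at k=2, so the next step gives (m, d) = (41, 2) again — its k=1 value — and the period has length 2.

[41; 41, 82]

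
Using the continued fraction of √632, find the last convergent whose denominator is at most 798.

7743/308

√632 = [25; 7, 6, 7, 50, …] (period length 4).
Convergents:
  p_0/q_0 = 25/1
  p_1/q_1 = 176/7
  p_2/q_2 = 1081/43
  p_3/q_3 = 7743/308
  p_4/q_4 = 388231/15443
q_3 = 308 ≤ 798 < 15443 = q_4, so the answer is 7743/308.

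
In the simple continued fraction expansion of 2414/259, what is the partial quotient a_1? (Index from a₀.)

2414 = 9·259 + 83   →  a_0 = 9
259 = 3·83 + 10   →  a_1 = 3

3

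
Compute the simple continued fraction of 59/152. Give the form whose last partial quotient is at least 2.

[0; 2, 1, 1, 2, 1, 3, 2]

59 = 0*152 + 59
152 = 2*59 + 34
59 = 1*34 + 25
34 = 1*25 + 9
25 = 2*9 + 7
9 = 1*7 + 2
7 = 3*2 + 1
2 = 2*1 + 0  (stop)
So 59/152 = [0; 2, 1, 1, 2, 1, 3, 2].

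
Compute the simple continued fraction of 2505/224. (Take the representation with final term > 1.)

2505 = 11·224 + 41
224 = 5·41 + 19
41 = 2·19 + 3
19 = 6·3 + 1
3 = 3·1 + 0  (stop)
So 2505/224 = [11; 5, 2, 6, 3].

[11; 5, 2, 6, 3]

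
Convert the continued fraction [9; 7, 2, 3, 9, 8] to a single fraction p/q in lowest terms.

Fold from the inside: start with 8/1.
  9 + 1/8 = 73/8
  3 + 8/73 = 227/73
  2 + 73/227 = 527/227
  7 + 227/527 = 3916/527
  9 + 527/3916 = 35771/3916

35771/3916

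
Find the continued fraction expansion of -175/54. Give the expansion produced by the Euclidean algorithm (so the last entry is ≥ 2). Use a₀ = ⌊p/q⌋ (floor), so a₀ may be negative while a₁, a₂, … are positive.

[-4; 1, 3, 6, 2]

-175 = -4*54 + 41
54 = 1*41 + 13
41 = 3*13 + 2
13 = 6*2 + 1
2 = 2*1 + 0  (stop)
So -175/54 = [-4; 1, 3, 6, 2].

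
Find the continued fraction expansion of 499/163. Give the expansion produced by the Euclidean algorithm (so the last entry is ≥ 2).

499 = 3·163 + 10
163 = 16·10 + 3
10 = 3·3 + 1
3 = 3·1 + 0  (stop)
So 499/163 = [3; 16, 3, 3].

[3; 16, 3, 3]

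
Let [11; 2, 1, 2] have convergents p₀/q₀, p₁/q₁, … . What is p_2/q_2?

Using pₖ = aₖpₖ₋₁ + pₖ₋₂, qₖ = aₖqₖ₋₁ + qₖ₋₂ (with p₋₁=1, p₋₂=0, q₋₁=0, q₋₂=1):
  k=0: a=11, p=11, q=1
  k=1: a=2, p=23, q=2
  k=2: a=1, p=34, q=3

34/3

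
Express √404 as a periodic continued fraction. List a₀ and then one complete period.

[20; 10, 40]

a₀ = ⌊√404⌋ = 20.
With m₀=0, d₀=1 and mₖ₊₁ = dₖaₖ − mₖ, dₖ₊₁ = (n − mₖ₊₁²)/dₖ, aₖ₊₁ = ⌊(a₀+mₖ₊₁)/dₖ₊₁⌋:
  k=1: m=20, d=4, a=10
  k=2: m=20, d=1, a=40
d=1 and a=2a₀=40 at k=2, so the next step gives (m, d) = (20, 4) again — its k=1 value — and the period has length 2.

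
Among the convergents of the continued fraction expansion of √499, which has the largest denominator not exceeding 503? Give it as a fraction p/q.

4490/201

√499 = [22; 2, 1, 21, 1, 2, 44, …] (period length 6).
Convergents:
  p_0/q_0 = 22/1
  p_1/q_1 = 45/2
  p_2/q_2 = 67/3
  p_3/q_3 = 1452/65
  p_4/q_4 = 1519/68
  p_5/q_5 = 4490/201
  p_6/q_6 = 199079/8912
q_5 = 201 ≤ 503 < 8912 = q_6, so the answer is 4490/201.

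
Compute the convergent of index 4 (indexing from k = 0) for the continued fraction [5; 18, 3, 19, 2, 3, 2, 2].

11024/2181

Using pₖ = aₖpₖ₋₁ + pₖ₋₂, qₖ = aₖqₖ₋₁ + qₖ₋₂ (with p₋₁=1, p₋₂=0, q₋₁=0, q₋₂=1):
  k=0: a=5, p=5, q=1
  k=1: a=18, p=91, q=18
  k=2: a=3, p=278, q=55
  k=3: a=19, p=5373, q=1063
  k=4: a=2, p=11024, q=2181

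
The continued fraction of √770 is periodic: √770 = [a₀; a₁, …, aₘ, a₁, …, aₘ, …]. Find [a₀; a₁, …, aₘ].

a₀ = ⌊√770⌋ = 27.

[27; 1, 2, 1, 54]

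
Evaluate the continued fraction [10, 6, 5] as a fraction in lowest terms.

Fold from the inside: start with 5/1.
  6 + 1/5 = 31/5
  10 + 5/31 = 315/31

315/31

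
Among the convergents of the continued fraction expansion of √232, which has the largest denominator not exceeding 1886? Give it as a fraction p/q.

19603/1287

√232 = [15; 4, 3, 7, 3, 4, 30, …] (period length 6).
Convergents:
  p_0/q_0 = 15/1
  p_1/q_1 = 61/4
  p_2/q_2 = 198/13
  p_3/q_3 = 1447/95
  p_4/q_4 = 4539/298
  p_5/q_5 = 19603/1287
  p_6/q_6 = 592629/38908
q_5 = 1287 ≤ 1886 < 38908 = q_6, so the answer is 19603/1287.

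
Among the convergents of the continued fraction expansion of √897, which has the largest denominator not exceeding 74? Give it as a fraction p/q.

√897 = [29; 1, 18, 1, 58, …] (period length 4).
Convergents:
  p_0/q_0 = 29/1
  p_1/q_1 = 30/1
  p_2/q_2 = 569/19
  p_3/q_3 = 599/20
  p_4/q_4 = 35311/1179
q_3 = 20 ≤ 74 < 1179 = q_4, so the answer is 599/20.

599/20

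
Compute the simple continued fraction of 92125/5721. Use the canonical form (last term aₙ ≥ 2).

[16; 9, 1, 2, 2, 16, 2, 2]

92125 = 16·5721 + 589
5721 = 9·589 + 420
589 = 1·420 + 169
420 = 2·169 + 82
169 = 2·82 + 5
82 = 16·5 + 2
5 = 2·2 + 1
2 = 2·1 + 0  (stop)
So 92125/5721 = [16; 9, 1, 2, 2, 16, 2, 2].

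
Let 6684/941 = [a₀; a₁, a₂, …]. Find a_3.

2

6684 = 7·941 + 97   →  a_0 = 7
941 = 9·97 + 68   →  a_1 = 9
97 = 1·68 + 29   →  a_2 = 1
68 = 2·29 + 10   →  a_3 = 2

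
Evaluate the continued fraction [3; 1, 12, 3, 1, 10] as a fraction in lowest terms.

Fold from the inside: start with 10/1.
  1 + 1/10 = 11/10
  3 + 10/11 = 43/11
  12 + 11/43 = 527/43
  1 + 43/527 = 570/527
  3 + 527/570 = 2237/570

2237/570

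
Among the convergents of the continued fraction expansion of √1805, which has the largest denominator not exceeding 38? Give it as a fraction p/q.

1402/33

√1805 = [42; 2, 16, 2, 84, …] (period length 4).
Convergents:
  p_0/q_0 = 42/1
  p_1/q_1 = 85/2
  p_2/q_2 = 1402/33
  p_3/q_3 = 2889/68
q_2 = 33 ≤ 38 < 68 = q_3, so the answer is 1402/33.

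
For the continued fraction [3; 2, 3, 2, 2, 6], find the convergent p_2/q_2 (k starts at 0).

Using pₖ = aₖpₖ₋₁ + pₖ₋₂, qₖ = aₖqₖ₋₁ + qₖ₋₂ (with p₋₁=1, p₋₂=0, q₋₁=0, q₋₂=1):
  k=0: a=3, p=3, q=1
  k=1: a=2, p=7, q=2
  k=2: a=3, p=24, q=7

24/7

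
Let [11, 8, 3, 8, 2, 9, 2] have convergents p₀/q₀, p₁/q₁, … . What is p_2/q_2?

278/25

Using pₖ = aₖpₖ₋₁ + pₖ₋₂, qₖ = aₖqₖ₋₁ + qₖ₋₂ (with p₋₁=1, p₋₂=0, q₋₁=0, q₋₂=1):
  k=0: a=11, p=11, q=1
  k=1: a=8, p=89, q=8
  k=2: a=3, p=278, q=25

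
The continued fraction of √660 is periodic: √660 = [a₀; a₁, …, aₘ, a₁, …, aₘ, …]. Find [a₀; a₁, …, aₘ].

a₀ = ⌊√660⌋ = 25.
With m₀=0, d₀=1 and mₖ₊₁ = dₖaₖ − mₖ, dₖ₊₁ = (n − mₖ₊₁²)/dₖ, aₖ₊₁ = ⌊(a₀+mₖ₊₁)/dₖ₊₁⌋:
  k=1: m=25, d=35, a=1
  k=2: m=10, d=16, a=2
  k=3: m=22, d=11, a=4
  k=4: m=22, d=16, a=2
  k=5: m=10, d=35, a=1
  k=6: m=25, d=1, a=50
d=1 and a=2a₀=50 at k=6, so the next step gives (m, d) = (25, 35) again — its k=1 value — and the period has length 6.

[25; 1, 2, 4, 2, 1, 50]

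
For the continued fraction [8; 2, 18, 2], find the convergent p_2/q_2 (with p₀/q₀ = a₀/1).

314/37

Using pₖ = aₖpₖ₋₁ + pₖ₋₂, qₖ = aₖqₖ₋₁ + qₖ₋₂ (with p₋₁=1, p₋₂=0, q₋₁=0, q₋₂=1):
  k=0: a=8, p=8, q=1
  k=1: a=2, p=17, q=2
  k=2: a=18, p=314, q=37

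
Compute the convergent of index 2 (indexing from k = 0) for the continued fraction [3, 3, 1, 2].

13/4

Using pₖ = aₖpₖ₋₁ + pₖ₋₂, qₖ = aₖqₖ₋₁ + qₖ₋₂ (with p₋₁=1, p₋₂=0, q₋₁=0, q₋₂=1):
  k=0: a=3, p=3, q=1
  k=1: a=3, p=10, q=3
  k=2: a=1, p=13, q=4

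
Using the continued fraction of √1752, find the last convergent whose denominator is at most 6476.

171697/4102

√1752 = [41; 1, 5, 1, 82, …] (period length 4).
Convergents:
  p_0/q_0 = 41/1
  p_1/q_1 = 42/1
  p_2/q_2 = 251/6
  p_3/q_3 = 293/7
  p_4/q_4 = 24277/580
  p_5/q_5 = 24570/587
  p_6/q_6 = 147127/3515
  p_7/q_7 = 171697/4102
  p_8/q_8 = 14226281/339879
q_7 = 4102 ≤ 6476 < 339879 = q_8, so the answer is 171697/4102.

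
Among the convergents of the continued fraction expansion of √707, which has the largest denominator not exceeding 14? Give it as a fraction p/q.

√707 = [26; 1, 1, 2, 3, 2, 1, 1, 52, …] (period length 8).
Convergents:
  p_0/q_0 = 26/1
  p_1/q_1 = 27/1
  p_2/q_2 = 53/2
  p_3/q_3 = 133/5
  p_4/q_4 = 452/17
q_3 = 5 ≤ 14 < 17 = q_4, so the answer is 133/5.

133/5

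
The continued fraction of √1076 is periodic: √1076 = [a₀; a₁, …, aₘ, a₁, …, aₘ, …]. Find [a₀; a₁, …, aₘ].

a₀ = ⌊√1076⌋ = 32.
With m₀=0, d₀=1 and mₖ₊₁ = dₖaₖ − mₖ, dₖ₊₁ = (n − mₖ₊₁²)/dₖ, aₖ₊₁ = ⌊(a₀+mₖ₊₁)/dₖ₊₁⌋:
  k=1: m=32, d=52, a=1
  k=2: m=20, d=13, a=4
  k=3: m=32, d=4, a=16
  k=4: m=32, d=13, a=4
  k=5: m=20, d=52, a=1
  k=6: m=32, d=1, a=64
d=1 and a=2a₀=64 at k=6, so the next step gives (m, d) = (32, 52) again — its k=1 value — and the period has length 6.

[32; 1, 4, 16, 4, 1, 64]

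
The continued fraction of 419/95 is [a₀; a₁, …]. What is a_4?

419 = 4·95 + 39   →  a_0 = 4
95 = 2·39 + 17   →  a_1 = 2
39 = 2·17 + 5   →  a_2 = 2
17 = 3·5 + 2   →  a_3 = 3
5 = 2·2 + 1   →  a_4 = 2

2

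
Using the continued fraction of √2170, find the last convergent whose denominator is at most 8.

√2170 = [46; 1, 1, 2, 1, 1, 92, …] (period length 6).
Convergents:
  p_0/q_0 = 46/1
  p_1/q_1 = 47/1
  p_2/q_2 = 93/2
  p_3/q_3 = 233/5
  p_4/q_4 = 326/7
  p_5/q_5 = 559/12
q_4 = 7 ≤ 8 < 12 = q_5, so the answer is 326/7.

326/7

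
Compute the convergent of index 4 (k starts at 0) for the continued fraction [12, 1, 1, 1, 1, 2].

Using pₖ = aₖpₖ₋₁ + pₖ₋₂, qₖ = aₖqₖ₋₁ + qₖ₋₂ (with p₋₁=1, p₋₂=0, q₋₁=0, q₋₂=1):
  k=0: a=12, p=12, q=1
  k=1: a=1, p=13, q=1
  k=2: a=1, p=25, q=2
  k=3: a=1, p=38, q=3
  k=4: a=1, p=63, q=5

63/5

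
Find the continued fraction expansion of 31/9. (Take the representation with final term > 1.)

[3; 2, 4]

31 = 3*9 + 4
9 = 2*4 + 1
4 = 4*1 + 0  (stop)
So 31/9 = [3; 2, 4].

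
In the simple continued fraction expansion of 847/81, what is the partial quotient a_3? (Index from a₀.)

847 = 10·81 + 37   →  a_0 = 10
81 = 2·37 + 7   →  a_1 = 2
37 = 5·7 + 2   →  a_2 = 5
7 = 3·2 + 1   →  a_3 = 3

3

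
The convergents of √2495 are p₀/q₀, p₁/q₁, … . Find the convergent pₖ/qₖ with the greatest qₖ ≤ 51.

999/20

√2495 = [49; 1, 18, 1, 98, …] (period length 4).
Convergents:
  p_0/q_0 = 49/1
  p_1/q_1 = 50/1
  p_2/q_2 = 949/19
  p_3/q_3 = 999/20
  p_4/q_4 = 98851/1979
q_3 = 20 ≤ 51 < 1979 = q_4, so the answer is 999/20.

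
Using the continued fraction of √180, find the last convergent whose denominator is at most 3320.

√180 = [13; 2, 2, 2, 26, …] (period length 4).
Convergents:
  p_0/q_0 = 13/1
  p_1/q_1 = 27/2
  p_2/q_2 = 67/5
  p_3/q_3 = 161/12
  p_4/q_4 = 4253/317
  p_5/q_5 = 8667/646
  p_6/q_6 = 21587/1609
  p_7/q_7 = 51841/3864
q_6 = 1609 ≤ 3320 < 3864 = q_7, so the answer is 21587/1609.

21587/1609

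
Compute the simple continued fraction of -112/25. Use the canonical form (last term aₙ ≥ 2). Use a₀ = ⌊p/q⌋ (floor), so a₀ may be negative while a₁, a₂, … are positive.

-112 = -5*25 + 13
25 = 1*13 + 12
13 = 1*12 + 1
12 = 12*1 + 0  (stop)
So -112/25 = [-5; 1, 1, 12].

[-5; 1, 1, 12]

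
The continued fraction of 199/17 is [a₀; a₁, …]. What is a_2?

2

199 = 11·17 + 12   →  a_0 = 11
17 = 1·12 + 5   →  a_1 = 1
12 = 2·5 + 2   →  a_2 = 2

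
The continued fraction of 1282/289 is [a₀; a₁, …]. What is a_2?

1282 = 4·289 + 126   →  a_0 = 4
289 = 2·126 + 37   →  a_1 = 2
126 = 3·37 + 15   →  a_2 = 3

3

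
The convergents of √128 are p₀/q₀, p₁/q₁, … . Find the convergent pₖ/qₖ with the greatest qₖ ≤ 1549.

12875/1138

√128 = [11; 3, 5, 3, 22, …] (period length 4).
Convergents:
  p_0/q_0 = 11/1
  p_1/q_1 = 34/3
  p_2/q_2 = 181/16
  p_3/q_3 = 577/51
  p_4/q_4 = 12875/1138
  p_5/q_5 = 39202/3465
q_4 = 1138 ≤ 1549 < 3465 = q_5, so the answer is 12875/1138.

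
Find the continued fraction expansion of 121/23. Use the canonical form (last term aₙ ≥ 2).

121 = 5*23 + 6
23 = 3*6 + 5
6 = 1*5 + 1
5 = 5*1 + 0  (stop)
So 121/23 = [5; 3, 1, 5].

[5; 3, 1, 5]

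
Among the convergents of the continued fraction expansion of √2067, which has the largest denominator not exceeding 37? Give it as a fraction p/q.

√2067 = [45; 2, 6, 2, 90, …] (period length 4).
Convergents:
  p_0/q_0 = 45/1
  p_1/q_1 = 91/2
  p_2/q_2 = 591/13
  p_3/q_3 = 1273/28
  p_4/q_4 = 115161/2533
q_3 = 28 ≤ 37 < 2533 = q_4, so the answer is 1273/28.

1273/28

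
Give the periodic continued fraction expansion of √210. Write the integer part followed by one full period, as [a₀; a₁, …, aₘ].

a₀ = ⌊√210⌋ = 14.
With m₀=0, d₀=1 and mₖ₊₁ = dₖaₖ − mₖ, dₖ₊₁ = (n − mₖ₊₁²)/dₖ, aₖ₊₁ = ⌊(a₀+mₖ₊₁)/dₖ₊₁⌋:
  k=1: m=14, d=14, a=2
  k=2: m=14, d=1, a=28
d=1 and a=2a₀=28 at k=2, so the next step gives (m, d) = (14, 14) again — its k=1 value — and the period has length 2.

[14; 2, 28]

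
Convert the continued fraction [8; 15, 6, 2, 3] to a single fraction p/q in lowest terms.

Using pₖ = aₖpₖ₋₁ + pₖ₋₂ and qₖ = aₖqₖ₋₁ + qₖ₋₂:
  k=0: a=8, p=8, q=1
  k=1: a=15, p=121, q=15
  k=2: a=6, p=734, q=91
  k=3: a=2, p=1589, q=197
  k=4: a=3, p=5501, q=682

5501/682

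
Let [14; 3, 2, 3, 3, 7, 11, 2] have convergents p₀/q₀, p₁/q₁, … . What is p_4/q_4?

1129/79

Using pₖ = aₖpₖ₋₁ + pₖ₋₂, qₖ = aₖqₖ₋₁ + qₖ₋₂ (with p₋₁=1, p₋₂=0, q₋₁=0, q₋₂=1):
  k=0: a=14, p=14, q=1
  k=1: a=3, p=43, q=3
  k=2: a=2, p=100, q=7
  k=3: a=3, p=343, q=24
  k=4: a=3, p=1129, q=79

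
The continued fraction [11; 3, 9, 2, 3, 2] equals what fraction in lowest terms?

5310/469

Using pₖ = aₖpₖ₋₁ + pₖ₋₂ and qₖ = aₖqₖ₋₁ + qₖ₋₂:
  k=0: a=11, p=11, q=1
  k=1: a=3, p=34, q=3
  k=2: a=9, p=317, q=28
  k=3: a=2, p=668, q=59
  k=4: a=3, p=2321, q=205
  k=5: a=2, p=5310, q=469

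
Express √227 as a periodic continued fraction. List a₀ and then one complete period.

[15; 15, 30]

a₀ = ⌊√227⌋ = 15.
With m₀=0, d₀=1 and mₖ₊₁ = dₖaₖ − mₖ, dₖ₊₁ = (n − mₖ₊₁²)/dₖ, aₖ₊₁ = ⌊(a₀+mₖ₊₁)/dₖ₊₁⌋:
  k=1: m=15, d=2, a=15
  k=2: m=15, d=1, a=30
d=1 and a=2a₀=30 at k=2, so the next step gives (m, d) = (15, 2) again — its k=1 value — and the period has length 2.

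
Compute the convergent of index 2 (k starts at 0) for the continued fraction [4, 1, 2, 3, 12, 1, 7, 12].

Using pₖ = aₖpₖ₋₁ + pₖ₋₂, qₖ = aₖqₖ₋₁ + qₖ₋₂ (with p₋₁=1, p₋₂=0, q₋₁=0, q₋₂=1):
  k=0: a=4, p=4, q=1
  k=1: a=1, p=5, q=1
  k=2: a=2, p=14, q=3

14/3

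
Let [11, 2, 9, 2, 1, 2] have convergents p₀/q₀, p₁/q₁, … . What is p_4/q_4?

Using pₖ = aₖpₖ₋₁ + pₖ₋₂, qₖ = aₖqₖ₋₁ + qₖ₋₂ (with p₋₁=1, p₋₂=0, q₋₁=0, q₋₂=1):
  k=0: a=11, p=11, q=1
  k=1: a=2, p=23, q=2
  k=2: a=9, p=218, q=19
  k=3: a=2, p=459, q=40
  k=4: a=1, p=677, q=59

677/59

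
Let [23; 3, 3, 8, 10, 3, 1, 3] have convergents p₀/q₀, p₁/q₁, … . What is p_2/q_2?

Using pₖ = aₖpₖ₋₁ + pₖ₋₂, qₖ = aₖqₖ₋₁ + qₖ₋₂ (with p₋₁=1, p₋₂=0, q₋₁=0, q₋₂=1):
  k=0: a=23, p=23, q=1
  k=1: a=3, p=70, q=3
  k=2: a=3, p=233, q=10

233/10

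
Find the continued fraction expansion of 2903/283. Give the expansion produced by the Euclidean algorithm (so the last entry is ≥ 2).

2903 = 10*283 + 73
283 = 3*73 + 64
73 = 1*64 + 9
64 = 7*9 + 1
9 = 9*1 + 0  (stop)
So 2903/283 = [10; 3, 1, 7, 9].

[10; 3, 1, 7, 9]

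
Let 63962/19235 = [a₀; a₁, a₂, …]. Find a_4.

16

63962 = 3·19235 + 6257   →  a_0 = 3
19235 = 3·6257 + 464   →  a_1 = 3
6257 = 13·464 + 225   →  a_2 = 13
464 = 2·225 + 14   →  a_3 = 2
225 = 16·14 + 1   →  a_4 = 16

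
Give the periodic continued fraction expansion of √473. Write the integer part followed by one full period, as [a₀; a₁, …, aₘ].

a₀ = ⌊√473⌋ = 21.
With m₀=0, d₀=1 and mₖ₊₁ = dₖaₖ − mₖ, dₖ₊₁ = (n − mₖ₊₁²)/dₖ, aₖ₊₁ = ⌊(a₀+mₖ₊₁)/dₖ₊₁⌋:
  k=1: m=21, d=32, a=1
  k=2: m=11, d=11, a=2
  k=3: m=11, d=32, a=1
  k=4: m=21, d=1, a=42
d=1 and a=2a₀=42 at k=4, so the next step gives (m, d) = (21, 32) again — its k=1 value — and the period has length 4.

[21; 1, 2, 1, 42]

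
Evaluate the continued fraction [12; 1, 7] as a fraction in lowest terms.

Fold from the inside: start with 7/1.
  1 + 1/7 = 8/7
  12 + 7/8 = 103/8

103/8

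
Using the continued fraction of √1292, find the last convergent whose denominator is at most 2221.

√1292 = [35; 1, 16, 1, 70, …] (period length 4).
Convergents:
  p_0/q_0 = 35/1
  p_1/q_1 = 36/1
  p_2/q_2 = 611/17
  p_3/q_3 = 647/18
  p_4/q_4 = 45901/1277
  p_5/q_5 = 46548/1295
  p_6/q_6 = 790669/21997
q_5 = 1295 ≤ 2221 < 21997 = q_6, so the answer is 46548/1295.

46548/1295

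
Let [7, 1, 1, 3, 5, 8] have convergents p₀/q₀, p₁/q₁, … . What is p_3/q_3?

53/7

Using pₖ = aₖpₖ₋₁ + pₖ₋₂, qₖ = aₖqₖ₋₁ + qₖ₋₂ (with p₋₁=1, p₋₂=0, q₋₁=0, q₋₂=1):
  k=0: a=7, p=7, q=1
  k=1: a=1, p=8, q=1
  k=2: a=1, p=15, q=2
  k=3: a=3, p=53, q=7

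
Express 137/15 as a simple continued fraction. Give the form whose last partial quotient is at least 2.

[9; 7, 2]

137 = 9*15 + 2
15 = 7*2 + 1
2 = 2*1 + 0  (stop)
So 137/15 = [9; 7, 2].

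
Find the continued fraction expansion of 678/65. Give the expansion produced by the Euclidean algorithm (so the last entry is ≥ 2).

[10; 2, 3, 9]

678 = 10*65 + 28
65 = 2*28 + 9
28 = 3*9 + 1
9 = 9*1 + 0  (stop)
So 678/65 = [10; 2, 3, 9].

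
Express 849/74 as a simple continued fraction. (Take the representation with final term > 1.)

849 = 11·74 + 35
74 = 2·35 + 4
35 = 8·4 + 3
4 = 1·3 + 1
3 = 3·1 + 0  (stop)
So 849/74 = [11; 2, 8, 1, 3].

[11; 2, 8, 1, 3]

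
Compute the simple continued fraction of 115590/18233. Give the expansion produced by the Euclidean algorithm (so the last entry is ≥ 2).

[6; 2, 1, 17, 19, 18]

115590 = 6·18233 + 6192
18233 = 2·6192 + 5849
6192 = 1·5849 + 343
5849 = 17·343 + 18
343 = 19·18 + 1
18 = 18·1 + 0  (stop)
So 115590/18233 = [6; 2, 1, 17, 19, 18].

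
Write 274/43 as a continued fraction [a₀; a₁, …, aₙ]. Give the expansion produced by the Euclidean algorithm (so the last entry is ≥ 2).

274 = 6×43 + 16
43 = 2×16 + 11
16 = 1×11 + 5
11 = 2×5 + 1
5 = 5×1 + 0  (stop)
So 274/43 = [6; 2, 1, 2, 5].

[6; 2, 1, 2, 5]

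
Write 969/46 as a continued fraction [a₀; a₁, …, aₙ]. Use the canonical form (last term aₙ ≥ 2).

[21; 15, 3]

969 = 21·46 + 3
46 = 15·3 + 1
3 = 3·1 + 0  (stop)
So 969/46 = [21; 15, 3].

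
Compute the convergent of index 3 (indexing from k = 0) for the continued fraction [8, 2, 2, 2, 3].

Using pₖ = aₖpₖ₋₁ + pₖ₋₂, qₖ = aₖqₖ₋₁ + qₖ₋₂ (with p₋₁=1, p₋₂=0, q₋₁=0, q₋₂=1):
  k=0: a=8, p=8, q=1
  k=1: a=2, p=17, q=2
  k=2: a=2, p=42, q=5
  k=3: a=2, p=101, q=12

101/12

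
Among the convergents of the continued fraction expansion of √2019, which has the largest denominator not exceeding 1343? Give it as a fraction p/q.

√2019 = [44; 1, 13, 1, 88, …] (period length 4).
Convergents:
  p_0/q_0 = 44/1
  p_1/q_1 = 45/1
  p_2/q_2 = 629/14
  p_3/q_3 = 674/15
  p_4/q_4 = 59941/1334
  p_5/q_5 = 60615/1349
q_4 = 1334 ≤ 1343 < 1349 = q_5, so the answer is 59941/1334.

59941/1334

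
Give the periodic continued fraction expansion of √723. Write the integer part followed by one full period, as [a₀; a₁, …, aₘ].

[26; 1, 7, 1, 52]

a₀ = ⌊√723⌋ = 26.
With m₀=0, d₀=1 and mₖ₊₁ = dₖaₖ − mₖ, dₖ₊₁ = (n − mₖ₊₁²)/dₖ, aₖ₊₁ = ⌊(a₀+mₖ₊₁)/dₖ₊₁⌋:
  k=1: m=26, d=47, a=1
  k=2: m=21, d=6, a=7
  k=3: m=21, d=47, a=1
  k=4: m=26, d=1, a=52
d=1 and a=2a₀=52 at k=4, so the next step gives (m, d) = (26, 47) again — its k=1 value — and the period has length 4.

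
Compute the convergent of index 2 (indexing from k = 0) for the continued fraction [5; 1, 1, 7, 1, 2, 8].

11/2

Using pₖ = aₖpₖ₋₁ + pₖ₋₂, qₖ = aₖqₖ₋₁ + qₖ₋₂ (with p₋₁=1, p₋₂=0, q₋₁=0, q₋₂=1):
  k=0: a=5, p=5, q=1
  k=1: a=1, p=6, q=1
  k=2: a=1, p=11, q=2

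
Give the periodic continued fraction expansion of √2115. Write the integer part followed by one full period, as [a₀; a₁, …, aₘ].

[45; 1, 90]

a₀ = ⌊√2115⌋ = 45.
With m₀=0, d₀=1 and mₖ₊₁ = dₖaₖ − mₖ, dₖ₊₁ = (n − mₖ₊₁²)/dₖ, aₖ₊₁ = ⌊(a₀+mₖ₊₁)/dₖ₊₁⌋:
  k=1: m=45, d=90, a=1
  k=2: m=45, d=1, a=90
d=1 and a=2a₀=90 at k=2, so the next step gives (m, d) = (45, 90) again — its k=1 value — and the period has length 2.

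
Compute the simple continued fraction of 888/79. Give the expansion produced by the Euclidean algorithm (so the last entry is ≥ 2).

888 = 11*79 + 19
79 = 4*19 + 3
19 = 6*3 + 1
3 = 3*1 + 0  (stop)
So 888/79 = [11; 4, 6, 3].

[11; 4, 6, 3]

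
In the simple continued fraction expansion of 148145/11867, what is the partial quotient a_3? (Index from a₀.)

148145 = 12·11867 + 5741   →  a_0 = 12
11867 = 2·5741 + 385   →  a_1 = 2
5741 = 14·385 + 351   →  a_2 = 14
385 = 1·351 + 34   →  a_3 = 1

1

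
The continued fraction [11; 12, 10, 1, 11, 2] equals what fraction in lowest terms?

36584/3301

Using pₖ = aₖpₖ₋₁ + pₖ₋₂ and qₖ = aₖqₖ₋₁ + qₖ₋₂:
  k=0: a=11, p=11, q=1
  k=1: a=12, p=133, q=12
  k=2: a=10, p=1341, q=121
  k=3: a=1, p=1474, q=133
  k=4: a=11, p=17555, q=1584
  k=5: a=2, p=36584, q=3301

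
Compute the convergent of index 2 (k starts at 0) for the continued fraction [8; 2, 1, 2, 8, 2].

Using pₖ = aₖpₖ₋₁ + pₖ₋₂, qₖ = aₖqₖ₋₁ + qₖ₋₂ (with p₋₁=1, p₋₂=0, q₋₁=0, q₋₂=1):
  k=0: a=8, p=8, q=1
  k=1: a=2, p=17, q=2
  k=2: a=1, p=25, q=3

25/3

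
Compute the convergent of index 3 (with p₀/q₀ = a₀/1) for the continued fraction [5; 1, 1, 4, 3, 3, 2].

Using pₖ = aₖpₖ₋₁ + pₖ₋₂, qₖ = aₖqₖ₋₁ + qₖ₋₂ (with p₋₁=1, p₋₂=0, q₋₁=0, q₋₂=1):
  k=0: a=5, p=5, q=1
  k=1: a=1, p=6, q=1
  k=2: a=1, p=11, q=2
  k=3: a=4, p=50, q=9

50/9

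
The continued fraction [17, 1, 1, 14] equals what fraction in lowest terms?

Using pₖ = aₖpₖ₋₁ + pₖ₋₂ and qₖ = aₖqₖ₋₁ + qₖ₋₂:
  k=0: a=17, p=17, q=1
  k=1: a=1, p=18, q=1
  k=2: a=1, p=35, q=2
  k=3: a=14, p=508, q=29

508/29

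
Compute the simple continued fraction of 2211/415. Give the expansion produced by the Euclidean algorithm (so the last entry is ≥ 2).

2211 = 5·415 + 136
415 = 3·136 + 7
136 = 19·7 + 3
7 = 2·3 + 1
3 = 3·1 + 0  (stop)
So 2211/415 = [5; 3, 19, 2, 3].

[5; 3, 19, 2, 3]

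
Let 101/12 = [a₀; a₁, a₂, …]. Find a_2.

2

101 = 8·12 + 5   →  a_0 = 8
12 = 2·5 + 2   →  a_1 = 2
5 = 2·2 + 1   →  a_2 = 2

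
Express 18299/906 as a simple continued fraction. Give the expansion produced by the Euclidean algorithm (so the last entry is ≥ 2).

18299 = 20*906 + 179
906 = 5*179 + 11
179 = 16*11 + 3
11 = 3*3 + 2
3 = 1*2 + 1
2 = 2*1 + 0  (stop)
So 18299/906 = [20; 5, 16, 3, 1, 2].

[20; 5, 16, 3, 1, 2]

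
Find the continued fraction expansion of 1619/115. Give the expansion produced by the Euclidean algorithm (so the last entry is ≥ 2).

[14; 12, 1, 3, 2]

1619 = 14*115 + 9
115 = 12*9 + 7
9 = 1*7 + 2
7 = 3*2 + 1
2 = 2*1 + 0  (stop)
So 1619/115 = [14; 12, 1, 3, 2].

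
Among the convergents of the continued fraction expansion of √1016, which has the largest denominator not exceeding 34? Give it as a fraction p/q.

√1016 = [31; 1, 6, 1, 62, …] (period length 4).
Convergents:
  p_0/q_0 = 31/1
  p_1/q_1 = 32/1
  p_2/q_2 = 223/7
  p_3/q_3 = 255/8
  p_4/q_4 = 16033/503
q_3 = 8 ≤ 34 < 503 = q_4, so the answer is 255/8.

255/8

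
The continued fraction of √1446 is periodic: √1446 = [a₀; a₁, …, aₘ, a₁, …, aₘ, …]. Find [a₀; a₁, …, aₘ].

[38; 38, 76]

a₀ = ⌊√1446⌋ = 38.
With m₀=0, d₀=1 and mₖ₊₁ = dₖaₖ − mₖ, dₖ₊₁ = (n − mₖ₊₁²)/dₖ, aₖ₊₁ = ⌊(a₀+mₖ₊₁)/dₖ₊₁⌋:
  k=1: m=38, d=2, a=38
  k=2: m=38, d=1, a=76
d=1 and a=2a₀=76 at k=2, so the next step gives (m, d) = (38, 2) again — its k=1 value — and the period has length 2.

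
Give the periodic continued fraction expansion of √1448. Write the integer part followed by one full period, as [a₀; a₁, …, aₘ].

a₀ = ⌊√1448⌋ = 38.

[38; 19, 76]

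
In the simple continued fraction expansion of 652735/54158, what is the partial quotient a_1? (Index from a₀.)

652735 = 12·54158 + 2839   →  a_0 = 12
54158 = 19·2839 + 217   →  a_1 = 19

19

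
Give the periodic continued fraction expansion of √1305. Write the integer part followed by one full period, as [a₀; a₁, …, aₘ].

[36; 8, 72]

a₀ = ⌊√1305⌋ = 36.
With m₀=0, d₀=1 and mₖ₊₁ = dₖaₖ − mₖ, dₖ₊₁ = (n − mₖ₊₁²)/dₖ, aₖ₊₁ = ⌊(a₀+mₖ₊₁)/dₖ₊₁⌋:
  k=1: m=36, d=9, a=8
  k=2: m=36, d=1, a=72
d=1 and a=2a₀=72 at k=2, so the next step gives (m, d) = (36, 9) again — its k=1 value — and the period has length 2.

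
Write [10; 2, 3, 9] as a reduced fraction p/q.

678/65

Fold from the inside: start with 9/1.
  3 + 1/9 = 28/9
  2 + 9/28 = 65/28
  10 + 28/65 = 678/65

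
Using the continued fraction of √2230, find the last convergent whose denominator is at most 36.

√2230 = [47; 4, 2, 18, 2, 4, 94, …] (period length 6).
Convergents:
  p_0/q_0 = 47/1
  p_1/q_1 = 189/4
  p_2/q_2 = 425/9
  p_3/q_3 = 7839/166
q_2 = 9 ≤ 36 < 166 = q_3, so the answer is 425/9.

425/9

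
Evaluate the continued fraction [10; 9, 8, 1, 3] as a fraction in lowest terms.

Fold from the inside: start with 3/1.
  1 + 1/3 = 4/3
  8 + 3/4 = 35/4
  9 + 4/35 = 319/35
  10 + 35/319 = 3225/319

3225/319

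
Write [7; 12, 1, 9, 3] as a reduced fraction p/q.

2831/400

Fold from the inside: start with 3/1.
  9 + 1/3 = 28/3
  1 + 3/28 = 31/28
  12 + 28/31 = 400/31
  7 + 31/400 = 2831/400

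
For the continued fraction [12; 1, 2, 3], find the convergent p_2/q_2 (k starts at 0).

Using pₖ = aₖpₖ₋₁ + pₖ₋₂, qₖ = aₖqₖ₋₁ + qₖ₋₂ (with p₋₁=1, p₋₂=0, q₋₁=0, q₋₂=1):
  k=0: a=12, p=12, q=1
  k=1: a=1, p=13, q=1
  k=2: a=2, p=38, q=3

38/3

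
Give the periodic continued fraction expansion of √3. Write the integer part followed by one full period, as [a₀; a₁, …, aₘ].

a₀ = ⌊√3⌋ = 1.
With m₀=0, d₀=1 and mₖ₊₁ = dₖaₖ − mₖ, dₖ₊₁ = (n − mₖ₊₁²)/dₖ, aₖ₊₁ = ⌊(a₀+mₖ₊₁)/dₖ₊₁⌋:
  k=1: m=1, d=2, a=1
  k=2: m=1, d=1, a=2
d=1 and a=2a₀=2 at k=2, so the next step gives (m, d) = (1, 2) again — its k=1 value — and the period has length 2.

[1; 1, 2]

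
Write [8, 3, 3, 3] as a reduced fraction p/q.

Fold from the inside: start with 3/1.
  3 + 1/3 = 10/3
  3 + 3/10 = 33/10
  8 + 10/33 = 274/33

274/33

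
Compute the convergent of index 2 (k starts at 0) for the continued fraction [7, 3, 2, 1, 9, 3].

Using pₖ = aₖpₖ₋₁ + pₖ₋₂, qₖ = aₖqₖ₋₁ + qₖ₋₂ (with p₋₁=1, p₋₂=0, q₋₁=0, q₋₂=1):
  k=0: a=7, p=7, q=1
  k=1: a=3, p=22, q=3
  k=2: a=2, p=51, q=7

51/7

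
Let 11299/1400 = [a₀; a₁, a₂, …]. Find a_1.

11299 = 8·1400 + 99   →  a_0 = 8
1400 = 14·99 + 14   →  a_1 = 14

14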